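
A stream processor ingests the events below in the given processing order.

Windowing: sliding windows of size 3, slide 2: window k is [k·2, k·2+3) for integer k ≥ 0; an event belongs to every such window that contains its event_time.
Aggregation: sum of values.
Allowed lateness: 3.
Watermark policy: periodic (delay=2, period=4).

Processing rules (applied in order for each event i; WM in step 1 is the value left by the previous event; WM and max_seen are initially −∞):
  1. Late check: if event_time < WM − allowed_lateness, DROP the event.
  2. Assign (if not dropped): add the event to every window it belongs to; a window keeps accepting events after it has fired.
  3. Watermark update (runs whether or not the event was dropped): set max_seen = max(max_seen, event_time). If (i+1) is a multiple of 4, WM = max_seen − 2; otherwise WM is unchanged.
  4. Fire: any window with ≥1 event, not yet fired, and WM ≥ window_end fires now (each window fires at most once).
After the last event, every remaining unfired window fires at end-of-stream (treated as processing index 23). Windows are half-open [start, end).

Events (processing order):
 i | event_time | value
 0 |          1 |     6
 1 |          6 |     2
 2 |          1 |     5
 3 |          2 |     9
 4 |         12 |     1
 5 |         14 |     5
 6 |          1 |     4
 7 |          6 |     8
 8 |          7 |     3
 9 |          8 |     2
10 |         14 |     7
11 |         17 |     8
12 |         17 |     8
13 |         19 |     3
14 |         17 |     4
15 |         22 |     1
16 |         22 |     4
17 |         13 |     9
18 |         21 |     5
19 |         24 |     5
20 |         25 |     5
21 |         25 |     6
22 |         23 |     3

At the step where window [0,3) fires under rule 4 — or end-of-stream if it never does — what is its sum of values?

20

i=0 t=1 v=6: → [0,3); WM=−∞
i=1 t=6 v=2: → [6,9),[4,7); WM=−∞
i=2 t=1 v=5: → [0,3); WM=−∞
i=3 t=2 v=9: → [2,5),[0,3); WM=4; [0,3) fires=20
i=4 t=12 v=1: → [12,15),[10,13); WM=4
i=5 t=14 v=5: → [14,17),[12,15); WM=4
i=6 t=1 v=4: → [0,3); WM=4
i=7 t=6 v=8: → [6,9),[4,7); WM=12; [2,5) fires=9 [4,7) fires=10 [6,9) fires=10
i=8 t=7 v=3: DROP (t<12-3); WM=12
i=9 t=8 v=2: DROP (t<12-3); WM=12
i=10 t=14 v=7: → [14,17),[12,15); WM=12
i=11 t=17 v=8: → [16,19); WM=15; [10,13) fires=1 [12,15) fires=13
i=12 t=17 v=8: → [16,19); WM=15
i=13 t=19 v=3: → [18,21); WM=15
i=14 t=17 v=4: → [16,19); WM=15
i=15 t=22 v=1: → [22,25),[20,23); WM=20; [14,17) fires=12 [16,19) fires=20
i=16 t=22 v=4: → [22,25),[20,23); WM=20
i=17 t=13 v=9: DROP (t<20-3); WM=20
i=18 t=21 v=5: → [20,23); WM=20
i=19 t=24 v=5: → [24,27),[22,25); WM=22; [18,21) fires=3
i=20 t=25 v=5: → [24,27); WM=22
i=21 t=25 v=6: → [24,27); WM=22
i=22 t=23 v=3: → [22,25); WM=22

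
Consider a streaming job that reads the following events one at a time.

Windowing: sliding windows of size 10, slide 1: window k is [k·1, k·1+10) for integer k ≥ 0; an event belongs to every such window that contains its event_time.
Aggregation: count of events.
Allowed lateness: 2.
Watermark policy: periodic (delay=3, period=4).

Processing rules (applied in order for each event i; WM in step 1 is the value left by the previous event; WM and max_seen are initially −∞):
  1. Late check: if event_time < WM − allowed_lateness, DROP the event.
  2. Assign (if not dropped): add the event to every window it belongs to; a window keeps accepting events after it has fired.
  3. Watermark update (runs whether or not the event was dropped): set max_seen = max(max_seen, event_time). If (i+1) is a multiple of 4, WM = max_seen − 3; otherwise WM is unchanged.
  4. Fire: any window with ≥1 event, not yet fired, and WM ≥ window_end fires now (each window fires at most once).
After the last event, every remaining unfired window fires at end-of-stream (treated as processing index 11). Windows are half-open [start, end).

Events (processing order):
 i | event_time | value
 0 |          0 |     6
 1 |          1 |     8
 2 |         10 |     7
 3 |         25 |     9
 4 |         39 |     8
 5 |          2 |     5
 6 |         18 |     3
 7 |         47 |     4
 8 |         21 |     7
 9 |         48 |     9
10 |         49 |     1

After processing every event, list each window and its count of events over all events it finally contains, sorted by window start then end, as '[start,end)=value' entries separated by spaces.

[0,10)=2 [1,11)=2 [2,12)=1 [3,13)=1 [4,14)=1 [5,15)=1 [6,16)=1 [7,17)=1 [8,18)=1 [9,19)=1 [10,20)=1 [16,26)=1 [17,27)=1 [18,28)=1 [19,29)=1 [20,30)=1 [21,31)=1 [22,32)=1 [23,33)=1 [24,34)=1 [25,35)=1 [30,40)=1 [31,41)=1 [32,42)=1 [33,43)=1 [34,44)=1 [35,45)=1 [36,46)=1 [37,47)=1 [38,48)=2 [39,49)=3 [40,50)=3 [41,51)=3 [42,52)=3 [43,53)=3 [44,54)=3 [45,55)=3 [46,56)=3 [47,57)=3 [48,58)=2 [49,59)=1

i=0 t=0 v=6: → [0,10); WM=−∞
i=1 t=1 v=8: → [1,11),[0,10); WM=−∞
i=2 t=10 v=7: → [10,20),[9,19),[8,18),[7,17),[6,16),[5,15),[4,14),[3,13),[2,12),[1,11); WM=−∞
i=3 t=25 v=9: → [25,35),[24,34),[23,33),[22,32),[21,31),[20,30),[19,29),[18,28),[17,27),[16,26); WM=22; [0,10) fires=2 [1,11) fires=2 [2,12) fires=1 [3,13) fires=1 [4,14) fires=1 [5,15) fires=1 [6,16) fires=1 [7,17) fires=1 [8,18) fires=1 [9,19) fires=1 [10,20) fires=1
i=4 t=39 v=8: → [39,49),[38,48),[37,47),[36,46),[35,45),[34,44),[33,43),[32,42),[31,41),[30,40); WM=22
i=5 t=2 v=5: DROP (t<22-2); WM=22
i=6 t=18 v=3: DROP (t<22-2); WM=22
i=7 t=47 v=4: → [47,57),[46,56),[45,55),[44,54),[43,53),[42,52),[41,51),[40,50),[39,49),[38,48); WM=44; [16,26) fires=1 [17,27) fires=1 [18,28) fires=1 [19,29) fires=1 [20,30) fires=1 [21,31) fires=1 [22,32) fires=1 [23,33) fires=1 [24,34) fires=1 [25,35) fires=1 [30,40) fires=1 [31,41) fires=1 [32,42) fires=1 [33,43) fires=1 [34,44) fires=1
i=8 t=21 v=7: DROP (t<44-2); WM=44
i=9 t=48 v=9: → [48,58),[47,57),[46,56),[45,55),[44,54),[43,53),[42,52),[41,51),[40,50),[39,49); WM=44
i=10 t=49 v=1: → [49,59),[48,58),[47,57),[46,56),[45,55),[44,54),[43,53),[42,52),[41,51),[40,50); WM=44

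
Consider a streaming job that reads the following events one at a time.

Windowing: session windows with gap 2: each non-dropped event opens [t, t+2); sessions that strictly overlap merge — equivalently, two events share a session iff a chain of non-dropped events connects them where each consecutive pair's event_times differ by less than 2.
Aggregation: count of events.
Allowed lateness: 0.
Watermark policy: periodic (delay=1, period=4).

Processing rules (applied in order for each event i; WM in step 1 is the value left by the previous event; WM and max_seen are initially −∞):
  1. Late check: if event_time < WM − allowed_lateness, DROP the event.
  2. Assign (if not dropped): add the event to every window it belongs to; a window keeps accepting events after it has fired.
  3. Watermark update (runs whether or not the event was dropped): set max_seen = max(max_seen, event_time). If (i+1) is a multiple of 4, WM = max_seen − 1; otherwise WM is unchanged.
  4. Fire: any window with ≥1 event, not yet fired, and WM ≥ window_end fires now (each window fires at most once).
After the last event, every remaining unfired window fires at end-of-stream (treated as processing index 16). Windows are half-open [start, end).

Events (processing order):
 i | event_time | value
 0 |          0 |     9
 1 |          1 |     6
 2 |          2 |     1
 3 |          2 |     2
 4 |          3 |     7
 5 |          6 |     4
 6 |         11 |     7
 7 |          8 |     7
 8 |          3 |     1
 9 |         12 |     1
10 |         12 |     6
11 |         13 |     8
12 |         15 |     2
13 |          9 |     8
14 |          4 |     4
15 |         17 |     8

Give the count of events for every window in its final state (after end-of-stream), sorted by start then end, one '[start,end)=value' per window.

i=0 t=0 v=9: → [0,2); WM=−∞
i=1 t=1 v=6: → [0,3); WM=−∞
i=2 t=2 v=1: → [0,4); WM=−∞
i=3 t=2 v=2: → [0,4); WM=1
i=4 t=3 v=7: → [0,5); WM=1
i=5 t=6 v=4: → [6,8); WM=1
i=6 t=11 v=7: → [11,13); WM=1
i=7 t=8 v=7: → [8,10); WM=10
i=8 t=3 v=1: DROP (t<10-0); WM=10
i=9 t=12 v=1: → [11,14); WM=10
i=10 t=12 v=6: → [11,14); WM=10
i=11 t=13 v=8: → [11,15); WM=12
i=12 t=15 v=2: → [15,17); WM=12
i=13 t=9 v=8: DROP (t<12-0); WM=12
i=14 t=4 v=4: DROP (t<12-0); WM=12
i=15 t=17 v=8: → [17,19); WM=16

[0,5)=5 [6,8)=1 [8,10)=1 [11,15)=4 [15,17)=1 [17,19)=1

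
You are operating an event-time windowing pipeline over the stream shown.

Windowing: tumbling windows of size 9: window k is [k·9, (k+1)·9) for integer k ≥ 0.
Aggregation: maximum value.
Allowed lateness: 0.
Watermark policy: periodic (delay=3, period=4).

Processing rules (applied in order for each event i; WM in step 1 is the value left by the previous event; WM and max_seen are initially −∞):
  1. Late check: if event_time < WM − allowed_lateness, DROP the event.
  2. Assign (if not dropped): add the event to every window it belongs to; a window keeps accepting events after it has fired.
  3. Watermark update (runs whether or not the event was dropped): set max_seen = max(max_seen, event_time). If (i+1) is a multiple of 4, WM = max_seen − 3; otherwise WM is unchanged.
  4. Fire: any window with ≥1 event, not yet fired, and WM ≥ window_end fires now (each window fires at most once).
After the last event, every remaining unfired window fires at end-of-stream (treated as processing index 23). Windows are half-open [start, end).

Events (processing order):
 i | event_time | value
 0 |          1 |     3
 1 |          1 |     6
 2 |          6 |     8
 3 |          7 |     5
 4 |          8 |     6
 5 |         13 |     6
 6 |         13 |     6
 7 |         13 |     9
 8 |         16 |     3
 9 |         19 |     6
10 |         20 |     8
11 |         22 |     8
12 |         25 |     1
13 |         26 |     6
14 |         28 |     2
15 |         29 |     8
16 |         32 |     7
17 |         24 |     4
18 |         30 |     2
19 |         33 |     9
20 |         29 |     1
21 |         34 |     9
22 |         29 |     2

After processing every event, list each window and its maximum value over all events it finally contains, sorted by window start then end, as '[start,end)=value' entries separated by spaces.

[0,9)=8 [9,18)=9 [18,27)=8 [27,36)=9

i=0 t=1 v=3: → [0,9); WM=−∞
i=1 t=1 v=6: → [0,9); WM=−∞
i=2 t=6 v=8: → [0,9); WM=−∞
i=3 t=7 v=5: → [0,9); WM=4
i=4 t=8 v=6: → [0,9); WM=4
i=5 t=13 v=6: → [9,18); WM=4
i=6 t=13 v=6: → [9,18); WM=4
i=7 t=13 v=9: → [9,18); WM=10; [0,9) fires=8
i=8 t=16 v=3: → [9,18); WM=10
i=9 t=19 v=6: → [18,27); WM=10
i=10 t=20 v=8: → [18,27); WM=10
i=11 t=22 v=8: → [18,27); WM=19; [9,18) fires=9
i=12 t=25 v=1: → [18,27); WM=19
i=13 t=26 v=6: → [18,27); WM=19
i=14 t=28 v=2: → [27,36); WM=19
i=15 t=29 v=8: → [27,36); WM=26
i=16 t=32 v=7: → [27,36); WM=26
i=17 t=24 v=4: DROP (t<26-0); WM=26
i=18 t=30 v=2: → [27,36); WM=26
i=19 t=33 v=9: → [27,36); WM=30; [18,27) fires=8
i=20 t=29 v=1: DROP (t<30-0); WM=30
i=21 t=34 v=9: → [27,36); WM=30
i=22 t=29 v=2: DROP (t<30-0); WM=30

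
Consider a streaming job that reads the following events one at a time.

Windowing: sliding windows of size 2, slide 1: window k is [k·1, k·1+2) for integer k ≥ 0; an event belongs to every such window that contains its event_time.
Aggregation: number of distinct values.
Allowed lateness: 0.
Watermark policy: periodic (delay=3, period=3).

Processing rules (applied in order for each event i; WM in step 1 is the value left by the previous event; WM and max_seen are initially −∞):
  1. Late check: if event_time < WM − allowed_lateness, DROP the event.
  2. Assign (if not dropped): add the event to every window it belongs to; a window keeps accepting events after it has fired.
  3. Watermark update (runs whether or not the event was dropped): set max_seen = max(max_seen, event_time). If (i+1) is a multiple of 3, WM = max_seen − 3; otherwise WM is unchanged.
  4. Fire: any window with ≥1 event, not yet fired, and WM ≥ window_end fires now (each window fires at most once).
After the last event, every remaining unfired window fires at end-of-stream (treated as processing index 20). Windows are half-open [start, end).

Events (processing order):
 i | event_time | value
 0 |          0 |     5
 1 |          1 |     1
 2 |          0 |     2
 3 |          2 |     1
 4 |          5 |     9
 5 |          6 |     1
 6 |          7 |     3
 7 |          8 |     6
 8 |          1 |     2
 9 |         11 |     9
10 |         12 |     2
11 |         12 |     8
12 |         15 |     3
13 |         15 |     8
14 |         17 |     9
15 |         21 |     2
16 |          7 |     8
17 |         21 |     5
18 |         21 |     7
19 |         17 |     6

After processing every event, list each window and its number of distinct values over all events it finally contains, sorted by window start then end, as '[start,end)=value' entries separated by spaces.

[0,2)=3 [1,3)=1 [2,4)=1 [4,6)=1 [5,7)=2 [6,8)=2 [7,9)=2 [8,10)=1 [10,12)=1 [11,13)=3 [12,14)=2 [14,16)=2 [15,17)=2 [16,18)=1 [17,19)=1 [20,22)=3 [21,23)=3

i=0 t=0 v=5: → [0,2); WM=−∞
i=1 t=1 v=1: → [1,3),[0,2); WM=−∞
i=2 t=0 v=2: → [0,2); WM=-2
i=3 t=2 v=1: → [2,4),[1,3); WM=-2
i=4 t=5 v=9: → [5,7),[4,6); WM=-2
i=5 t=6 v=1: → [6,8),[5,7); WM=3; [0,2) fires=3 [1,3) fires=1
i=6 t=7 v=3: → [7,9),[6,8); WM=3
i=7 t=8 v=6: → [8,10),[7,9); WM=3
i=8 t=1 v=2: DROP (t<3-0); WM=5; [2,4) fires=1
i=9 t=11 v=9: → [11,13),[10,12); WM=5
i=10 t=12 v=2: → [12,14),[11,13); WM=5
i=11 t=12 v=8: → [12,14),[11,13); WM=9; [4,6) fires=1 [5,7) fires=2 [6,8) fires=2 [7,9) fires=2
i=12 t=15 v=3: → [15,17),[14,16); WM=9
i=13 t=15 v=8: → [15,17),[14,16); WM=9
i=14 t=17 v=9: → [17,19),[16,18); WM=14; [8,10) fires=1 [10,12) fires=1 [11,13) fires=3 [12,14) fires=2
i=15 t=21 v=2: → [21,23),[20,22); WM=14
i=16 t=7 v=8: DROP (t<14-0); WM=14
i=17 t=21 v=5: → [21,23),[20,22); WM=18; [14,16) fires=2 [15,17) fires=2 [16,18) fires=1
i=18 t=21 v=7: → [21,23),[20,22); WM=18
i=19 t=17 v=6: DROP (t<18-0); WM=18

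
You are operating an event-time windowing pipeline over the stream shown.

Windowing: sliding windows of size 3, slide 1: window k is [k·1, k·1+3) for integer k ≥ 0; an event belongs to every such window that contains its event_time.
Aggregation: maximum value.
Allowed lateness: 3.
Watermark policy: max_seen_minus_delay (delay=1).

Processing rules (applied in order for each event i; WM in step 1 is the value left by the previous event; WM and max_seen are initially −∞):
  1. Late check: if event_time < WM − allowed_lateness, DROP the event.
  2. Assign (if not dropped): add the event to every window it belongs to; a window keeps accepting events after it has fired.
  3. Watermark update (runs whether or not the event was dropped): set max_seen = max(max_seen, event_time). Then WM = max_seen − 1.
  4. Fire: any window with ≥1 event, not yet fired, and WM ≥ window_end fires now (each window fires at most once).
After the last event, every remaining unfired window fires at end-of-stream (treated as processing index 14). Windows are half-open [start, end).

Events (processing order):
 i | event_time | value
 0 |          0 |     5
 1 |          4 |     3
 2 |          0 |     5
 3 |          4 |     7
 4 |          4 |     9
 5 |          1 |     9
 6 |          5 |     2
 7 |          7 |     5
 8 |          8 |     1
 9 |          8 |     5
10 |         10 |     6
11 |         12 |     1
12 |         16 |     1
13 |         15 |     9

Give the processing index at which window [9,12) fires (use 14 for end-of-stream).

i=0 t=0 v=5: → [0,3); WM=-1
i=1 t=4 v=3: → [4,7),[3,6),[2,5); WM=3; [0,3) fires=5
i=2 t=0 v=5: → [0,3); WM=3
i=3 t=4 v=7: → [4,7),[3,6),[2,5); WM=3
i=4 t=4 v=9: → [4,7),[3,6),[2,5); WM=3
i=5 t=1 v=9: → [1,4),[0,3); WM=3
i=6 t=5 v=2: → [5,8),[4,7),[3,6); WM=4; [1,4) fires=9
i=7 t=7 v=5: → [7,10),[6,9),[5,8); WM=6; [2,5) fires=9 [3,6) fires=9
i=8 t=8 v=1: → [8,11),[7,10),[6,9); WM=7; [4,7) fires=9
i=9 t=8 v=5: → [8,11),[7,10),[6,9); WM=7
i=10 t=10 v=6: → [10,13),[9,12),[8,11); WM=9; [5,8) fires=5 [6,9) fires=5
i=11 t=12 v=1: → [12,15),[11,14),[10,13); WM=11; [7,10) fires=5 [8,11) fires=6
i=12 t=16 v=1: → [16,19),[15,18),[14,17); WM=15; [9,12) fires=6 [10,13) fires=6 [11,14) fires=1 [12,15) fires=1
i=13 t=15 v=9: → [15,18),[14,17),[13,16); WM=15

12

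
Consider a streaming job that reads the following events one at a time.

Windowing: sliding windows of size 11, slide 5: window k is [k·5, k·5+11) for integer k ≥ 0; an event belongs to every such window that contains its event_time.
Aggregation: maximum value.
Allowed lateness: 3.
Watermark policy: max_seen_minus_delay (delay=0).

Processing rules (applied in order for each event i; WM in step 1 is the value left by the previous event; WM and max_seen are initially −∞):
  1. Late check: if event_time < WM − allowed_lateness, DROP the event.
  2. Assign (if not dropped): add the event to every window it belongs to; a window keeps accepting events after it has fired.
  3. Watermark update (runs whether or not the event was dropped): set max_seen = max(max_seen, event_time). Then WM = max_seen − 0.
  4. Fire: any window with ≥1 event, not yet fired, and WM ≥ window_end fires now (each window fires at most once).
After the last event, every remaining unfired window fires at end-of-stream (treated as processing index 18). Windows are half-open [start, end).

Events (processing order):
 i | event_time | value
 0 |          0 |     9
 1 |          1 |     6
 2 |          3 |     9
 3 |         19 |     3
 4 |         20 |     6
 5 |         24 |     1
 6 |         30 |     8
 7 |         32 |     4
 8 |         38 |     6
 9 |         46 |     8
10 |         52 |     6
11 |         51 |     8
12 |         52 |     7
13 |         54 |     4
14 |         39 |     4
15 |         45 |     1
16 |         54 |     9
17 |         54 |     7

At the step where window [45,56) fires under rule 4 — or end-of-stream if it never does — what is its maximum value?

9

i=0 t=0 v=9: → [0,11); WM=0
i=1 t=1 v=6: → [0,11); WM=1
i=2 t=3 v=9: → [0,11); WM=3
i=3 t=19 v=3: → [15,26),[10,21); WM=19; [0,11) fires=9
i=4 t=20 v=6: → [20,31),[15,26),[10,21); WM=20
i=5 t=24 v=1: → [20,31),[15,26); WM=24; [10,21) fires=6
i=6 t=30 v=8: → [30,41),[25,36),[20,31); WM=30; [15,26) fires=6
i=7 t=32 v=4: → [30,41),[25,36); WM=32; [20,31) fires=8
i=8 t=38 v=6: → [35,46),[30,41); WM=38; [25,36) fires=8
i=9 t=46 v=8: → [45,56),[40,51); WM=46; [30,41) fires=8 [35,46) fires=6
i=10 t=52 v=6: → [50,61),[45,56); WM=52; [40,51) fires=8
i=11 t=51 v=8: → [50,61),[45,56); WM=52
i=12 t=52 v=7: → [50,61),[45,56); WM=52
i=13 t=54 v=4: → [50,61),[45,56); WM=54
i=14 t=39 v=4: DROP (t<54-3); WM=54
i=15 t=45 v=1: DROP (t<54-3); WM=54
i=16 t=54 v=9: → [50,61),[45,56); WM=54
i=17 t=54 v=7: → [50,61),[45,56); WM=54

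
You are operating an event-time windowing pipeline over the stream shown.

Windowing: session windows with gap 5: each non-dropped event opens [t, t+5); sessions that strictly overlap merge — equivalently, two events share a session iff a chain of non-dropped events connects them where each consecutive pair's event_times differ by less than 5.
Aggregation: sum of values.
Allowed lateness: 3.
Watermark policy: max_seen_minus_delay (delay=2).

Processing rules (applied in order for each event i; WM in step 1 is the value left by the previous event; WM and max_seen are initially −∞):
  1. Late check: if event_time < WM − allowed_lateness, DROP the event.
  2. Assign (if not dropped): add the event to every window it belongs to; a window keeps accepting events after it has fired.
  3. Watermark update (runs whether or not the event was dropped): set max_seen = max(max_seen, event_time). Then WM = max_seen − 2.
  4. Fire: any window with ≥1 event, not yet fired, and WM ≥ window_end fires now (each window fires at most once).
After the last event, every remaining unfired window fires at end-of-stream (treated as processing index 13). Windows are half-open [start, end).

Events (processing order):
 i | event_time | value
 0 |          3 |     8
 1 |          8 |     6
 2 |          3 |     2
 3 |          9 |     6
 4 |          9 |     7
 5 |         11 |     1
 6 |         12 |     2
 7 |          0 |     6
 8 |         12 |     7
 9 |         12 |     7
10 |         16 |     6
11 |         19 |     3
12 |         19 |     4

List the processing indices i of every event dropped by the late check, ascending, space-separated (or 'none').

7

i=0 t=3 v=8: → [3,8); WM=1
i=1 t=8 v=6: → [8,13); WM=6
i=2 t=3 v=2: → [3,8); WM=6
i=3 t=9 v=6: → [8,14); WM=7
i=4 t=9 v=7: → [8,14); WM=7
i=5 t=11 v=1: → [8,16); WM=9
i=6 t=12 v=2: → [8,17); WM=10
i=7 t=0 v=6: DROP (t<10-3); WM=10
i=8 t=12 v=7: → [8,17); WM=10
i=9 t=12 v=7: → [8,17); WM=10
i=10 t=16 v=6: → [8,21); WM=14
i=11 t=19 v=3: → [8,24); WM=17
i=12 t=19 v=4: → [8,24); WM=17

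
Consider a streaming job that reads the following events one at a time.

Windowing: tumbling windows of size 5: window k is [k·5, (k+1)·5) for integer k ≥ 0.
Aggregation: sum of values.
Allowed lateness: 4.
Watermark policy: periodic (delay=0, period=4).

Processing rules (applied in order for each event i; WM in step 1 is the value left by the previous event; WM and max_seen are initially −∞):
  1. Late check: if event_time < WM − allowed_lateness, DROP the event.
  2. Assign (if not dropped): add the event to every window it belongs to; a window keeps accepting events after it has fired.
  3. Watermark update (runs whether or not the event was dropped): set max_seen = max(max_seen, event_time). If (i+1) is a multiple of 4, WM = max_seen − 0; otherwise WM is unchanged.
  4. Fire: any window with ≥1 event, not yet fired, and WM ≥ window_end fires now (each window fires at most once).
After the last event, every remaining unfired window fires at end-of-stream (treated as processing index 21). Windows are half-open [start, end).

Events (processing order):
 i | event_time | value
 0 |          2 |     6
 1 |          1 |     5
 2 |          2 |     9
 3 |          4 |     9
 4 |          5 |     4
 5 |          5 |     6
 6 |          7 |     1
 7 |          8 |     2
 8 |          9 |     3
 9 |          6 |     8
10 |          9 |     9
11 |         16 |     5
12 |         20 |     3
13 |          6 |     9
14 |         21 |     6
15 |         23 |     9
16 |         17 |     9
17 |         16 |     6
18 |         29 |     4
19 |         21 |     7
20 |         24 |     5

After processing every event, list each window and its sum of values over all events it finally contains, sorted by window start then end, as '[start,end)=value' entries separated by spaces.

i=0 t=2 v=6: → [0,5); WM=−∞
i=1 t=1 v=5: → [0,5); WM=−∞
i=2 t=2 v=9: → [0,5); WM=−∞
i=3 t=4 v=9: → [0,5); WM=4
i=4 t=5 v=4: → [5,10); WM=4
i=5 t=5 v=6: → [5,10); WM=4
i=6 t=7 v=1: → [5,10); WM=4
i=7 t=8 v=2: → [5,10); WM=8; [0,5) fires=29
i=8 t=9 v=3: → [5,10); WM=8
i=9 t=6 v=8: → [5,10); WM=8
i=10 t=9 v=9: → [5,10); WM=8
i=11 t=16 v=5: → [15,20); WM=16; [5,10) fires=33
i=12 t=20 v=3: → [20,25); WM=16
i=13 t=6 v=9: DROP (t<16-4); WM=16
i=14 t=21 v=6: → [20,25); WM=16
i=15 t=23 v=9: → [20,25); WM=23; [15,20) fires=5
i=16 t=17 v=9: DROP (t<23-4); WM=23
i=17 t=16 v=6: DROP (t<23-4); WM=23
i=18 t=29 v=4: → [25,30); WM=23
i=19 t=21 v=7: → [20,25); WM=29; [20,25) fires=25
i=20 t=24 v=5: DROP (t<29-4); WM=29

[0,5)=29 [5,10)=33 [15,20)=5 [20,25)=25 [25,30)=4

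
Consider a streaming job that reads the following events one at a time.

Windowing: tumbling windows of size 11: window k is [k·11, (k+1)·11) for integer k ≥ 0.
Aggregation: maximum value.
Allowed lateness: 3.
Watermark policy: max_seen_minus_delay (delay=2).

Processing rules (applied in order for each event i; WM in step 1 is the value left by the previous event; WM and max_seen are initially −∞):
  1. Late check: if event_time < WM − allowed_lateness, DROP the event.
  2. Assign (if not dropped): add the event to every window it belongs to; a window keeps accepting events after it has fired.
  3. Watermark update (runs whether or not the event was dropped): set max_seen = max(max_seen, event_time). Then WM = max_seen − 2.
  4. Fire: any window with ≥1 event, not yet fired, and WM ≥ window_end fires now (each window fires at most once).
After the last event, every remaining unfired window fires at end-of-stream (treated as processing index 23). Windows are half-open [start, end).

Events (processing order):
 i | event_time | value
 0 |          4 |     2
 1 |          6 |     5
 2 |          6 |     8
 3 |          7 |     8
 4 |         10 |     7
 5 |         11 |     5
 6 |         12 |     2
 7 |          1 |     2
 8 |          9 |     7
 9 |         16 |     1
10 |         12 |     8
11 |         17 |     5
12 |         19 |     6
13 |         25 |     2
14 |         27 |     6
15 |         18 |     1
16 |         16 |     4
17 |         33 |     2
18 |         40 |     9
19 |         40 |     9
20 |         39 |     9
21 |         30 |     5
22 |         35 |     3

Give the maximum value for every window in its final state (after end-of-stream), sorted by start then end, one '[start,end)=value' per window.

i=0 t=4 v=2: → [0,11); WM=2
i=1 t=6 v=5: → [0,11); WM=4
i=2 t=6 v=8: → [0,11); WM=4
i=3 t=7 v=8: → [0,11); WM=5
i=4 t=10 v=7: → [0,11); WM=8
i=5 t=11 v=5: → [11,22); WM=9
i=6 t=12 v=2: → [11,22); WM=10
i=7 t=1 v=2: DROP (t<10-3); WM=10
i=8 t=9 v=7: → [0,11); WM=10
i=9 t=16 v=1: → [11,22); WM=14; [0,11) fires=8
i=10 t=12 v=8: → [11,22); WM=14
i=11 t=17 v=5: → [11,22); WM=15
i=12 t=19 v=6: → [11,22); WM=17
i=13 t=25 v=2: → [22,33); WM=23; [11,22) fires=8
i=14 t=27 v=6: → [22,33); WM=25
i=15 t=18 v=1: DROP (t<25-3); WM=25
i=16 t=16 v=4: DROP (t<25-3); WM=25
i=17 t=33 v=2: → [33,44); WM=31
i=18 t=40 v=9: → [33,44); WM=38; [22,33) fires=6
i=19 t=40 v=9: → [33,44); WM=38
i=20 t=39 v=9: → [33,44); WM=38
i=21 t=30 v=5: DROP (t<38-3); WM=38
i=22 t=35 v=3: → [33,44); WM=38

[0,11)=8 [11,22)=8 [22,33)=6 [33,44)=9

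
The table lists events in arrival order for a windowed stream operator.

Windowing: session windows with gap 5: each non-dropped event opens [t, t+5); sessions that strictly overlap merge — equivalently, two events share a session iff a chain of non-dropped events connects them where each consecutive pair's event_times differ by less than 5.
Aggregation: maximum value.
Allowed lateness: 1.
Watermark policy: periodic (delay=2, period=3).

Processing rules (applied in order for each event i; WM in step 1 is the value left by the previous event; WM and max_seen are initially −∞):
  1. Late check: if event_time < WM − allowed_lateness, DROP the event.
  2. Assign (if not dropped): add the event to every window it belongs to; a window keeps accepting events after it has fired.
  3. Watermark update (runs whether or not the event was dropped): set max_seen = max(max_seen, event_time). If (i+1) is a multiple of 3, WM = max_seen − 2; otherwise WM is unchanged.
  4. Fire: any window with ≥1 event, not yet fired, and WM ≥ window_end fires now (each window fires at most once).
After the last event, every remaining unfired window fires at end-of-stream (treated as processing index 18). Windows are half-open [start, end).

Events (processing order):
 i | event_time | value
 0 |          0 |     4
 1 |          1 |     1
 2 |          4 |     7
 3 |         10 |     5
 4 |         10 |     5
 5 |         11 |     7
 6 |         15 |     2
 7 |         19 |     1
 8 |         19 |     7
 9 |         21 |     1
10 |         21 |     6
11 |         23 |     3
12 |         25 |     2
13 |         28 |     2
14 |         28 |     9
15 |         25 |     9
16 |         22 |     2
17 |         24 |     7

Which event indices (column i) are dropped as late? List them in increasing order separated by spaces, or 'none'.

16 17

i=0 t=0 v=4: → [0,5); WM=−∞
i=1 t=1 v=1: → [0,6); WM=−∞
i=2 t=4 v=7: → [0,9); WM=2
i=3 t=10 v=5: → [10,15); WM=2
i=4 t=10 v=5: → [10,15); WM=2
i=5 t=11 v=7: → [10,16); WM=9
i=6 t=15 v=2: → [10,20); WM=9
i=7 t=19 v=1: → [10,24); WM=9
i=8 t=19 v=7: → [10,24); WM=17
i=9 t=21 v=1: → [10,26); WM=17
i=10 t=21 v=6: → [10,26); WM=17
i=11 t=23 v=3: → [10,28); WM=21
i=12 t=25 v=2: → [10,30); WM=21
i=13 t=28 v=2: → [10,33); WM=21
i=14 t=28 v=9: → [10,33); WM=26
i=15 t=25 v=9: → [10,33); WM=26
i=16 t=22 v=2: DROP (t<26-1); WM=26
i=17 t=24 v=7: DROP (t<26-1); WM=26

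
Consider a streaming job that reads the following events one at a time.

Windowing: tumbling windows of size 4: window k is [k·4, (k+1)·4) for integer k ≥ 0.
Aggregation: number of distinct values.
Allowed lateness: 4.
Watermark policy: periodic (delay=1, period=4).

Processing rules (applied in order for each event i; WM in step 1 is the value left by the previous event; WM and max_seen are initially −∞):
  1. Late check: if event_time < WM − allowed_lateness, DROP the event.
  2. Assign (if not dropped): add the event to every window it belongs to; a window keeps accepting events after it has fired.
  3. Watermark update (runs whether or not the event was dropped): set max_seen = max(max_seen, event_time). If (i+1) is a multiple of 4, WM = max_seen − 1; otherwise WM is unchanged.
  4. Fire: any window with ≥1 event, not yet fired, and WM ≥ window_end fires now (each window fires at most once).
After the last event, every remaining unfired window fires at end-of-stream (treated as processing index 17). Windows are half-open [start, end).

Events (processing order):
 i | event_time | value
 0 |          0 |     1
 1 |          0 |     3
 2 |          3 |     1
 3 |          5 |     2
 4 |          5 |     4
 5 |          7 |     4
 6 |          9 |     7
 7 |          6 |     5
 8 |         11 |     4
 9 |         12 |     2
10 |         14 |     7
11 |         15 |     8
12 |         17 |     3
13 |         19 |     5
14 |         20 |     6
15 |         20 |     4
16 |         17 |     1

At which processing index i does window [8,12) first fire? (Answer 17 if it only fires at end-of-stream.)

11

i=0 t=0 v=1: → [0,4); WM=−∞
i=1 t=0 v=3: → [0,4); WM=−∞
i=2 t=3 v=1: → [0,4); WM=−∞
i=3 t=5 v=2: → [4,8); WM=4; [0,4) fires=2
i=4 t=5 v=4: → [4,8); WM=4
i=5 t=7 v=4: → [4,8); WM=4
i=6 t=9 v=7: → [8,12); WM=4
i=7 t=6 v=5: → [4,8); WM=8; [4,8) fires=3
i=8 t=11 v=4: → [8,12); WM=8
i=9 t=12 v=2: → [12,16); WM=8
i=10 t=14 v=7: → [12,16); WM=8
i=11 t=15 v=8: → [12,16); WM=14; [8,12) fires=2
i=12 t=17 v=3: → [16,20); WM=14
i=13 t=19 v=5: → [16,20); WM=14
i=14 t=20 v=6: → [20,24); WM=14
i=15 t=20 v=4: → [20,24); WM=19; [12,16) fires=3
i=16 t=17 v=1: → [16,20); WM=19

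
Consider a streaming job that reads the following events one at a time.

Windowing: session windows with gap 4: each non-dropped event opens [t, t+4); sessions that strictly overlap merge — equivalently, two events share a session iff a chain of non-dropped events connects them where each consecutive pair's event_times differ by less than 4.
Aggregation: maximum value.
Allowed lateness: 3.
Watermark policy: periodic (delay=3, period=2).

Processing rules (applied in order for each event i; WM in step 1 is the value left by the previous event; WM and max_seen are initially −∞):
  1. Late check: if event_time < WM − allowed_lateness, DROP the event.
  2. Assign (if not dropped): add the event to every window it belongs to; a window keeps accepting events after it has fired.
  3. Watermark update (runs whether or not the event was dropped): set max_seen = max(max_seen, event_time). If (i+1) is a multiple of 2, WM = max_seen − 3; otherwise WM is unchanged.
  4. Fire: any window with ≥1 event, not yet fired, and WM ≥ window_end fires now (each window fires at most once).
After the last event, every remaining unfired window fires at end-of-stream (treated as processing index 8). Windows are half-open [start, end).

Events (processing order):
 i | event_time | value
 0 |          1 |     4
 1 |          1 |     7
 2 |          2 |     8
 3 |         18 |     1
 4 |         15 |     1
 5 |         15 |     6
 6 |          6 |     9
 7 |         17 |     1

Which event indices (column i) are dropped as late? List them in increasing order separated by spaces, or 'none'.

6

i=0 t=1 v=4: → [1,5); WM=−∞
i=1 t=1 v=7: → [1,5); WM=-2
i=2 t=2 v=8: → [1,6); WM=-2
i=3 t=18 v=1: → [18,22); WM=15
i=4 t=15 v=1: → [15,22); WM=15
i=5 t=15 v=6: → [15,22); WM=15
i=6 t=6 v=9: DROP (t<15-3); WM=15
i=7 t=17 v=1: → [15,22); WM=15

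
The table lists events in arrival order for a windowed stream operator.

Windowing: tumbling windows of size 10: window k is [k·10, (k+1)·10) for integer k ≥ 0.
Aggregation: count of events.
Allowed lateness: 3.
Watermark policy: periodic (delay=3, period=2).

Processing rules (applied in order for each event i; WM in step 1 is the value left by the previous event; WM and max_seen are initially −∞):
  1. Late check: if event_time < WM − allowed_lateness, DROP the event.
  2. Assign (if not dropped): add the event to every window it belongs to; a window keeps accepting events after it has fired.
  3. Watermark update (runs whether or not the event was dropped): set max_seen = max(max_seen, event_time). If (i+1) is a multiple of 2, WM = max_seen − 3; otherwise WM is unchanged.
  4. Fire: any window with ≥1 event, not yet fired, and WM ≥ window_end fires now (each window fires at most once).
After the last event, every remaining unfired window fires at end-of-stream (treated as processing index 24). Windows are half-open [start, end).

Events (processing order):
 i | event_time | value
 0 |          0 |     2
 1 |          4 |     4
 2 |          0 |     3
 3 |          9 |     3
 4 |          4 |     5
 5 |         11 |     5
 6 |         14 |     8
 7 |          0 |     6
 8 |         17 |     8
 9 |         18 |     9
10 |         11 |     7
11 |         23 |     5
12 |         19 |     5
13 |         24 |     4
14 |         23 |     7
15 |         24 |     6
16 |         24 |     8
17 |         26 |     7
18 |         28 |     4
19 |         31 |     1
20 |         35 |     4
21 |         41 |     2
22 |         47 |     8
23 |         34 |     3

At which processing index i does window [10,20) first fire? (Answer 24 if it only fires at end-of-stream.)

i=0 t=0 v=2: → [0,10); WM=−∞
i=1 t=4 v=4: → [0,10); WM=1
i=2 t=0 v=3: → [0,10); WM=1
i=3 t=9 v=3: → [0,10); WM=6
i=4 t=4 v=5: → [0,10); WM=6
i=5 t=11 v=5: → [10,20); WM=8
i=6 t=14 v=8: → [10,20); WM=8
i=7 t=0 v=6: DROP (t<8-3); WM=11; [0,10) fires=5
i=8 t=17 v=8: → [10,20); WM=11
i=9 t=18 v=9: → [10,20); WM=15
i=10 t=11 v=7: DROP (t<15-3); WM=15
i=11 t=23 v=5: → [20,30); WM=20; [10,20) fires=4
i=12 t=19 v=5: → [10,20); WM=20
i=13 t=24 v=4: → [20,30); WM=21
i=14 t=23 v=7: → [20,30); WM=21
i=15 t=24 v=6: → [20,30); WM=21
i=16 t=24 v=8: → [20,30); WM=21
i=17 t=26 v=7: → [20,30); WM=23
i=18 t=28 v=4: → [20,30); WM=23
i=19 t=31 v=1: → [30,40); WM=28
i=20 t=35 v=4: → [30,40); WM=28
i=21 t=41 v=2: → [40,50); WM=38; [20,30) fires=7
i=22 t=47 v=8: → [40,50); WM=38
i=23 t=34 v=3: DROP (t<38-3); WM=44; [30,40) fires=2

11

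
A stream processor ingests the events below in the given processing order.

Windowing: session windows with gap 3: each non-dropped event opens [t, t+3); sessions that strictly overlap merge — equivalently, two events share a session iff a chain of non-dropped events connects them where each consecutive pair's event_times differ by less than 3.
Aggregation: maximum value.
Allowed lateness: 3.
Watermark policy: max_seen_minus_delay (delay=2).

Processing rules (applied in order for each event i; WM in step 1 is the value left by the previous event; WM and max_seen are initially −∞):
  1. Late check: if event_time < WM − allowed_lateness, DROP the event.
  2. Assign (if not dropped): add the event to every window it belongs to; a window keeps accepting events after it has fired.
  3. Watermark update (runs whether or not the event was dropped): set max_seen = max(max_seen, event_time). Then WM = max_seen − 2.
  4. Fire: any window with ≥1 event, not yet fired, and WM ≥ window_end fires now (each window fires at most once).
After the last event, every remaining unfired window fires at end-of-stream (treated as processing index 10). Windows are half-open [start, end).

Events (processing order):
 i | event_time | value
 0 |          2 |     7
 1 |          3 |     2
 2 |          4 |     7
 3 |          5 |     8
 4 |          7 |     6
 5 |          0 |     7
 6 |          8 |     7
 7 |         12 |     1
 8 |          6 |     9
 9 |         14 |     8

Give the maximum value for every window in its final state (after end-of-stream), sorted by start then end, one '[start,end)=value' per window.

[2,11)=8 [12,17)=8

i=0 t=2 v=7: → [2,5); WM=0
i=1 t=3 v=2: → [2,6); WM=1
i=2 t=4 v=7: → [2,7); WM=2
i=3 t=5 v=8: → [2,8); WM=3
i=4 t=7 v=6: → [2,10); WM=5
i=5 t=0 v=7: DROP (t<5-3); WM=5
i=6 t=8 v=7: → [2,11); WM=6
i=7 t=12 v=1: → [12,15); WM=10
i=8 t=6 v=9: DROP (t<10-3); WM=10
i=9 t=14 v=8: → [12,17); WM=12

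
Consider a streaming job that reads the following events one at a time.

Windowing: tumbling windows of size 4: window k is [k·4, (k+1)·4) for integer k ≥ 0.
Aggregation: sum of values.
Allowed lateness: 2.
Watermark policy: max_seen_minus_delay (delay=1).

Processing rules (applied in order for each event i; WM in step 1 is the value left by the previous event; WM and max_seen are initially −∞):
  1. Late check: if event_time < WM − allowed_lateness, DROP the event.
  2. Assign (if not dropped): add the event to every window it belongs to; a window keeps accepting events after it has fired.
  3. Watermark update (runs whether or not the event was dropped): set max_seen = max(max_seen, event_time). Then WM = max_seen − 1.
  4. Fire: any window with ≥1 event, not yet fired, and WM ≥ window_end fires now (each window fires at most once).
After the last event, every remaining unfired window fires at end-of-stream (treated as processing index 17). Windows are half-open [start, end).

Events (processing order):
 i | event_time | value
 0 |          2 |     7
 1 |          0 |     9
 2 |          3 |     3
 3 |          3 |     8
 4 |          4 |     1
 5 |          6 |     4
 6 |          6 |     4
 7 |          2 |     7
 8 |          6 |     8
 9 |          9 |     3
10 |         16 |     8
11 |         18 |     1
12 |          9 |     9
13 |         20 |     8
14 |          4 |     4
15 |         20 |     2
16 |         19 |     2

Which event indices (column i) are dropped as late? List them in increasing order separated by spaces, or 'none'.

i=0 t=2 v=7: → [0,4); WM=1
i=1 t=0 v=9: → [0,4); WM=1
i=2 t=3 v=3: → [0,4); WM=2
i=3 t=3 v=8: → [0,4); WM=2
i=4 t=4 v=1: → [4,8); WM=3
i=5 t=6 v=4: → [4,8); WM=5; [0,4) fires=27
i=6 t=6 v=4: → [4,8); WM=5
i=7 t=2 v=7: DROP (t<5-2); WM=5
i=8 t=6 v=8: → [4,8); WM=5
i=9 t=9 v=3: → [8,12); WM=8; [4,8) fires=17
i=10 t=16 v=8: → [16,20); WM=15; [8,12) fires=3
i=11 t=18 v=1: → [16,20); WM=17
i=12 t=9 v=9: DROP (t<17-2); WM=17
i=13 t=20 v=8: → [20,24); WM=19
i=14 t=4 v=4: DROP (t<19-2); WM=19
i=15 t=20 v=2: → [20,24); WM=19
i=16 t=19 v=2: → [16,20); WM=19

7 12 14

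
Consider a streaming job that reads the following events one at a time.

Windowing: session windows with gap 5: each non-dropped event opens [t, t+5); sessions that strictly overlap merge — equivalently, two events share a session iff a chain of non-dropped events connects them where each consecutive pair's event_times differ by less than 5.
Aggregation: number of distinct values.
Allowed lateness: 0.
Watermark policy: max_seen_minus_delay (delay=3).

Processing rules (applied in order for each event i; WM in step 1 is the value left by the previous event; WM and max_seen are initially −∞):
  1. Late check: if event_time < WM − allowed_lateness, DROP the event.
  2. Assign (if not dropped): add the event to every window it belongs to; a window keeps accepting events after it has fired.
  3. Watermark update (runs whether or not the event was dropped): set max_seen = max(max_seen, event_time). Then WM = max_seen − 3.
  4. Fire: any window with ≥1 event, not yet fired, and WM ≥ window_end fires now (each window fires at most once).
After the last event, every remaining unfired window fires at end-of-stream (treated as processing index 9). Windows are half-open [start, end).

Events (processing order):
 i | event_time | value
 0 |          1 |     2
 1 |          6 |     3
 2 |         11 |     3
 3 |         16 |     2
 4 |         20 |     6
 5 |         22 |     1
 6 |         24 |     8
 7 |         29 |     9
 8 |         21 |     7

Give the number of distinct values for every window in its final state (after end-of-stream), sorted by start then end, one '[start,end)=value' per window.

i=0 t=1 v=2: → [1,6); WM=-2
i=1 t=6 v=3: → [6,11); WM=3
i=2 t=11 v=3: → [11,16); WM=8
i=3 t=16 v=2: → [16,21); WM=13
i=4 t=20 v=6: → [16,25); WM=17
i=5 t=22 v=1: → [16,27); WM=19
i=6 t=24 v=8: → [16,29); WM=21
i=7 t=29 v=9: → [29,34); WM=26
i=8 t=21 v=7: DROP (t<26-0); WM=26

[1,6)=1 [6,11)=1 [11,16)=1 [16,29)=4 [29,34)=1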